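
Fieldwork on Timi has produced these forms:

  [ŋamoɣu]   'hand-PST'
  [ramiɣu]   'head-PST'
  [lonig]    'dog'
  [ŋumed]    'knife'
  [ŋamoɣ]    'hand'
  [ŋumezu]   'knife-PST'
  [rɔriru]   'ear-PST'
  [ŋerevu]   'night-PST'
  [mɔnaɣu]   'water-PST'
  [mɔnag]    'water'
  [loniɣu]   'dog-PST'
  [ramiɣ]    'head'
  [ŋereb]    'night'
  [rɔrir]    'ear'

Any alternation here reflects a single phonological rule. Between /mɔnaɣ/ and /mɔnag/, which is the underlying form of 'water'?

/mɔnag/

'water' shows [g] ~ [ɣ] at the end of the stem ([mɔnag] vs [mɔnaɣu]).
Compare 'head', with invariant [ɣ] in [ramiɣ] and [ramiɣu]: an analysis with underlying /ɣ/ and a rule producing [g] in isolation would wrongly predict alternation here too.
The alternation reflects intervocalic spirantization: voiced stops become fricatives between vowels. /g/ is underlying.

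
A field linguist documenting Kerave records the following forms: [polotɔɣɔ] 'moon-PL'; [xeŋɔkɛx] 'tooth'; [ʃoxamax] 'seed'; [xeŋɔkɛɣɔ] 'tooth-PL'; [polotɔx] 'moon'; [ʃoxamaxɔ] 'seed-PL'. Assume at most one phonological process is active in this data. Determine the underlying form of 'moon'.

/polotɔɣ/

In [polotɔx] and [polotɔɣɔ] the final segment of 'moon' alternates: [x] ~ [ɣ].
The stem 'seed' ([ʃoxamax], [ʃoxamaxɔ]) shows [x] unchanged in both environments, so [x] cannot be basic with [ɣ] derived before the PL suffix.
So /ɣ/ is underlying, and a rule of word-final obstruent devoicing — voiced obstruents become voiceless word-finally — gives [x].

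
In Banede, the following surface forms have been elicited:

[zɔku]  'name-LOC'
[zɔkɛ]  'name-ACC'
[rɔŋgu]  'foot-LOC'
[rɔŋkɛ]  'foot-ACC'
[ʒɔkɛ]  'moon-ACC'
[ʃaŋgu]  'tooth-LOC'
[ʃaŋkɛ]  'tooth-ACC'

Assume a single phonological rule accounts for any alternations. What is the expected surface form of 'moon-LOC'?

[ʒɔku]

The LOC suffix surfaces as [-gu] and [-ku], depending on the final segment of the stem.
The ACC suffix, which begins with [k], is invariant after every stem; so [k] is not altered by any rule here.
The LOC suffix is therefore /-gu/ underlyingly, with post-vocalic devoicing: voiced stops become voiceless after a vowel.
After 'moon', which ends in a vowel, the suffix surfaces as [-ku], giving [ʒɔku].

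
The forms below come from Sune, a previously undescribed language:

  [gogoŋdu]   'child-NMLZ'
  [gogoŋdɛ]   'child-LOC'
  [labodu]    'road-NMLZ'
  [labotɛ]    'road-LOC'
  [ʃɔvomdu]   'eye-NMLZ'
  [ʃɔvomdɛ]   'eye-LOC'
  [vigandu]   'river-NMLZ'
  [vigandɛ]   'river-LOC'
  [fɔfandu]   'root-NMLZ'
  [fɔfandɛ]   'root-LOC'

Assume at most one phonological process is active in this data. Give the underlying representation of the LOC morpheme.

The LOC morpheme has two allomorphs, [-dɛ] and [-tɛ].
By contrast the NMLZ suffix keeps its initial [d] throughout — that segment must be underlying.
The LOC suffix is therefore /-tɛ/ underlyingly, with post-nasal voicing: voiceless stops become voiced after a nasal.

/-tɛ/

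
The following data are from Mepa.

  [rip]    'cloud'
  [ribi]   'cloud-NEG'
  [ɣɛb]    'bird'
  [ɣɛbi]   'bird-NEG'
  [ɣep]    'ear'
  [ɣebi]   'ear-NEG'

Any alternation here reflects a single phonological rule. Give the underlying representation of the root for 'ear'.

/ɣep/

The root 'ear' surfaces as [ɣep] and [ɣebi], with a stem-final [p] ~ [b] alternation.
The stem 'bird' ([ɣɛb], [ɣɛbi]) shows [b] unchanged in both environments, so [b] cannot be basic with [p] derived in isolation.
The alternation reflects intervocalic voicing: voiceless stops become voiced between vowels. /p/ is underlying.
So 'ear' = /ɣep/.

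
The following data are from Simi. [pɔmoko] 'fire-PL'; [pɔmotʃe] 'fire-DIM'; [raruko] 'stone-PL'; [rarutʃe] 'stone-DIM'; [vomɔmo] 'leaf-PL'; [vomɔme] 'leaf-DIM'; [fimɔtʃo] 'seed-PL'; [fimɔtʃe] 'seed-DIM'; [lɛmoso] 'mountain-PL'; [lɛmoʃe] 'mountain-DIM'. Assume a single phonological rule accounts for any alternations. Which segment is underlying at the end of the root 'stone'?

/k/

The stem for 'stone' ends in [k] in [raruko] but [tʃ] in [rarutʃe].
Compare 'seed', with invariant [tʃ] in [fimɔtʃo] and [fimɔtʃe]: an analysis with underlying /tʃ/ and a rule producing [k] before the PL suffix would wrongly predict alternation here too.
The alternation reflects palatalization before a front vowel: /k/ and /s/ become palato-alveolar [tʃ] and [ʃ] before a front vowel. /k/ is underlying.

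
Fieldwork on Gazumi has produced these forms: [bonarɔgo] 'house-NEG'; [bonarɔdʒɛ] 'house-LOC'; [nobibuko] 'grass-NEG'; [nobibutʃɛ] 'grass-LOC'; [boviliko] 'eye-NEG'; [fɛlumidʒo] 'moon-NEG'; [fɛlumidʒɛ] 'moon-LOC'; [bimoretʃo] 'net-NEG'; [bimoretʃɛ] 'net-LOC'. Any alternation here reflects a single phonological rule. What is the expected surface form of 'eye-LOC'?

[bovilitʃɛ]

In [nobibuko] and [nobibutʃɛ] the final segment of 'grass' alternates: [k] ~ [tʃ].
But 'net' keeps [tʃ] in both environments ([bimoretʃo], [bimoretʃɛ]), so there is no rule changing /tʃ/ to [k] before the NEG suffix.
Therefore /k/ is basic and [tʃ] is derived by palatalization before a front vowel (/k/ and /g/ become palato-alveolar [tʃ] and [dʒ] before a front vowel).
From [boviliko] the stem 'eye' is /bovilik/; before a front vowel this yields [bovilitʃɛ].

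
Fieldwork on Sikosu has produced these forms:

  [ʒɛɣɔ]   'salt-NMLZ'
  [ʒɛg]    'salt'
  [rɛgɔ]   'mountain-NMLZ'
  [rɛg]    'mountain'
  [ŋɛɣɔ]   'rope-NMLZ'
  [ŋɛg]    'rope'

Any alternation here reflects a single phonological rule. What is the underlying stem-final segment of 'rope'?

/ɣ/

The root 'rope' surfaces as [ŋɛɣɔ] and [ŋɛg], with a stem-final [ɣ] ~ [g] alternation.
But 'mountain' keeps [g] in both environments ([rɛgɔ], [rɛg]), so there is no rule changing /g/ to [ɣ] before the NMLZ suffix.
The alternation reflects word-final hardening: voiced fricatives become stops word-finally. /ɣ/ is underlying.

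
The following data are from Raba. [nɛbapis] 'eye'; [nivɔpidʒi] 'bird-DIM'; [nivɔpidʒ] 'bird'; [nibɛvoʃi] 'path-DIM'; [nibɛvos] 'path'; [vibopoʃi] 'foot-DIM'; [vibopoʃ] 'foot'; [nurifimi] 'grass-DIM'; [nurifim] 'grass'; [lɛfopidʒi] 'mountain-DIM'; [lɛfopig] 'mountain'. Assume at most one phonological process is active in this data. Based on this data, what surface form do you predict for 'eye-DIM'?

[nɛbapiʃi]

The root 'path' surfaces as [nibɛvoʃi] and [nibɛvos], with a stem-final [ʃ] ~ [s] alternation.
But 'foot' keeps [ʃ] in both environments ([vibopoʃi], [vibopoʃ]), so there is no rule changing /ʃ/ to [s] in isolation.
The alternation reflects palatalization before a front vowel: /g/ and /s/ become palato-alveolar [dʒ] and [ʃ] before a front vowel. /s/ is underlying.
From [nɛbapis] the stem 'eye' is /nɛbapis/; before a front vowel this yields [nɛbapiʃi].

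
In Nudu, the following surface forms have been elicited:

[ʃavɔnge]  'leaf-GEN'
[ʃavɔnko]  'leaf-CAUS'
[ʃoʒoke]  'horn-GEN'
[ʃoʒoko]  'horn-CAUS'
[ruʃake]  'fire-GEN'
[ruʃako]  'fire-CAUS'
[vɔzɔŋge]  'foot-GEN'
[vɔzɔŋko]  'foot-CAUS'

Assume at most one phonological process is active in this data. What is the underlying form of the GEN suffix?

/-ge/

The GEN suffix surfaces as [-ge] and [-ke], depending on the final segment of the stem.
The CAUS suffix, which begins with [k], is invariant after every stem; so [k] is not altered by any rule here.
The GEN suffix is therefore /-ge/ underlyingly, with post-vocalic devoicing: voiced stops become voiceless after a vowel.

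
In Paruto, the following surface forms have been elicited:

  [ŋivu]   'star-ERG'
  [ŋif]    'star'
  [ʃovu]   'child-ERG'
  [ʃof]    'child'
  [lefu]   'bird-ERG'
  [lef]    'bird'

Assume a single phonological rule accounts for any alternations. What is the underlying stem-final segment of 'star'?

'star' shows [v] ~ [f] at the end of the stem ([ŋivu] vs [ŋif]).
Compare 'bird', with invariant [f] in [lefu] and [lef]: an analysis with underlying /f/ and a rule producing [v] before the ERG suffix would wrongly predict alternation here too.
The underlying segment must be /v/; voiced obstruents become voiceless word-finally, yielding [f] there.

/v/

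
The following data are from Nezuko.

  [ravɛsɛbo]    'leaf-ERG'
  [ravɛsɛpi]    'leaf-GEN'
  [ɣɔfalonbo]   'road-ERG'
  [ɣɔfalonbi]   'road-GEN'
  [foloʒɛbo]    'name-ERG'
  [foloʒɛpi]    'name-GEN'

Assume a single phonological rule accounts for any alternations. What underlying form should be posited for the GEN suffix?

/-pi/

The GEN suffix surfaces as [-bi] and [-pi], depending on the final segment of the stem.
The ERG suffix, which begins with [b], is invariant after every stem; so [b] is not altered by any rule here.
The GEN suffix is therefore /-pi/ underlyingly, with post-nasal voicing: voiceless stops become voiced after a nasal.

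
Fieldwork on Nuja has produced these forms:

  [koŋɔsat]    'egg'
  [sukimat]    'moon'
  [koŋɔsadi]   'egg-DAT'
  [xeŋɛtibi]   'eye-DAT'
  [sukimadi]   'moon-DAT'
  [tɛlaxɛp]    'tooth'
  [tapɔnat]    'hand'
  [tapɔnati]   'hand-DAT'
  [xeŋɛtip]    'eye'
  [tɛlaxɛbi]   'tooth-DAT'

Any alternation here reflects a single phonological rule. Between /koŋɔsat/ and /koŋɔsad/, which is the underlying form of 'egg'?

/koŋɔsad/

In [koŋɔsadi] and [koŋɔsat] the final segment of 'egg' alternates: [d] ~ [t].
But 'hand' keeps [t] in both environments ([tapɔnati], [tapɔnat]), so there is no rule changing /t/ to [d] before the DAT suffix.
Therefore /d/ is basic and [t] is derived by word-final obstruent devoicing (voiced obstruents become voiceless word-finally).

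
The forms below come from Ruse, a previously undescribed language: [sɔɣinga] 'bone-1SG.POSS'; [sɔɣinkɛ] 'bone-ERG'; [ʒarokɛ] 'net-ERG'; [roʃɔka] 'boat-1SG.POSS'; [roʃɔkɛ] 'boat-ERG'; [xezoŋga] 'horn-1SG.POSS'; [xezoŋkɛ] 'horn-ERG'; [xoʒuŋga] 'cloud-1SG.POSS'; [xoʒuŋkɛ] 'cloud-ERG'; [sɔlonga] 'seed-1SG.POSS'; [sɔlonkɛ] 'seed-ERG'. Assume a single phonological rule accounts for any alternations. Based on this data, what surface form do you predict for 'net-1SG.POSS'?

[ʒaroka]

The 1SG.POSS suffix surfaces as [-ga] and [-ka], depending on the final segment of the stem.
The ERG suffix, which begins with [k], is invariant after every stem; so [k] is not altered by any rule here.
So the underlying form is /-ga/, and voiced stops become voiceless after a vowel.
After 'net', which ends in a vowel, the suffix surfaces as [-ka], giving [ʒaroka].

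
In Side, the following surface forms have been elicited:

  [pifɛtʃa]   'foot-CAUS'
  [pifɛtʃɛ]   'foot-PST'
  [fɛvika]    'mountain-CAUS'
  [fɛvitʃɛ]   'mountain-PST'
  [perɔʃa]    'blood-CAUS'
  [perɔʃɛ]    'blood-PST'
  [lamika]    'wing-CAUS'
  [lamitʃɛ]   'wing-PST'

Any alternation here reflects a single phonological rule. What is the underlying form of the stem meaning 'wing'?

'wing' shows [k] ~ [tʃ] at the end of the stem ([lamika] vs [lamitʃɛ]).
Compare 'foot', with invariant [tʃ] in [pifɛtʃa] and [pifɛtʃɛ]: an analysis with underlying /tʃ/ and a rule producing [k] before the CAUS suffix would wrongly predict alternation here too.
The underlying segment must be /k/; /k/ becomes palato-alveolar [tʃ] before a front vowel, yielding [tʃ] there.
So 'wing' = /lamik/.

/lamik/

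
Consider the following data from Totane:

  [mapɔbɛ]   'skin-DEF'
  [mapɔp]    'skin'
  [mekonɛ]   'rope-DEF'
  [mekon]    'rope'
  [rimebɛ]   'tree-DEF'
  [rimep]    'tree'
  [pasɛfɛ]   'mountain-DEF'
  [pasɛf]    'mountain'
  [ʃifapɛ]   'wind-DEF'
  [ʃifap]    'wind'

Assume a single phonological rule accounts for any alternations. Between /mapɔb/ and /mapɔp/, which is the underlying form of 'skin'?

'skin' shows [b] ~ [p] at the end of the stem ([mapɔbɛ] vs [mapɔp]).
The stem 'wind' ([ʃifapɛ], [ʃifap]) shows [p] unchanged in both environments, so [p] cannot be basic with [b] derived before the DEF suffix.
So /b/ is underlying, and a rule of word-final obstruent devoicing — voiced obstruents become voiceless word-finally — gives [p].

/mapɔb/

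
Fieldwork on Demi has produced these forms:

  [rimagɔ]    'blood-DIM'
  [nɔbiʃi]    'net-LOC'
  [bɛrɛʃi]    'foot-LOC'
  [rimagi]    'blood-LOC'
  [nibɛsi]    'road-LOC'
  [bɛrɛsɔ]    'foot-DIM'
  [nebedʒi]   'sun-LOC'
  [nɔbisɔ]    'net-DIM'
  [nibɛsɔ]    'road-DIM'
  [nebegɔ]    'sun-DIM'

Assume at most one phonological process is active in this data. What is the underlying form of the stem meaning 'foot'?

/bɛrɛʃ/

The stem for 'foot' ends in [s] in [bɛrɛsɔ] but [ʃ] in [bɛrɛʃi].
If /s/ were underlying and a rule turned it into [ʃ] before the LOC suffix, 'road' would also alternate; but it has [s] in both [nibɛsɔ] and [nibɛsi].
The alternation reflects depalatalization: palato-alveolar /dʒ/ and /ʃ/ become [g] and [s] when no front vowel follows. /ʃ/ is underlying.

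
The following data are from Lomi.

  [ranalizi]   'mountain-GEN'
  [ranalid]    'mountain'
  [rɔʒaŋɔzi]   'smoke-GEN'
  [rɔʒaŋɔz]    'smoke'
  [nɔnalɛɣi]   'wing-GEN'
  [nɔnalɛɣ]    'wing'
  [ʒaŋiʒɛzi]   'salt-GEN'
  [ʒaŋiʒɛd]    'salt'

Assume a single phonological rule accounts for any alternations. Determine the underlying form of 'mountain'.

The root 'mountain' surfaces as [ranalizi] and [ranalid], with a stem-final [z] ~ [d] alternation.
But 'smoke' keeps [z] in both environments ([rɔʒaŋɔzi], [rɔʒaŋɔz]), so there is no rule changing /z/ to [d] in isolation.
So /d/ is underlying, and a rule of intervocalic spirantization — voiced stops become fricatives between vowels — gives [z].

/ranalid/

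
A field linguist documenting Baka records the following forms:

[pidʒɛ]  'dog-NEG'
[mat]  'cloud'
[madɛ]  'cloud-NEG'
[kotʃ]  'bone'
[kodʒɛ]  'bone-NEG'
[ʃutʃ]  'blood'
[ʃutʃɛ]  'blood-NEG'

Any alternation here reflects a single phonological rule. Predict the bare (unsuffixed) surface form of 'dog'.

[pitʃ]

The stem for 'bone' ends in [tʃ] in [kotʃ] but [dʒ] in [kodʒɛ].
If /tʃ/ were underlying and a rule turned it into [dʒ] before the NEG suffix, 'blood' would also alternate; but it has [tʃ] in both [ʃutʃ] and [ʃutʃɛ].
Therefore /dʒ/ is basic and [tʃ] is derived by word-final obstruent devoicing (voiced obstruents become voiceless word-finally).
The one attested form of 'dog', [pidʒɛ], shows underlying /pidʒ/. Applying the same rule word-finally gives [pitʃ].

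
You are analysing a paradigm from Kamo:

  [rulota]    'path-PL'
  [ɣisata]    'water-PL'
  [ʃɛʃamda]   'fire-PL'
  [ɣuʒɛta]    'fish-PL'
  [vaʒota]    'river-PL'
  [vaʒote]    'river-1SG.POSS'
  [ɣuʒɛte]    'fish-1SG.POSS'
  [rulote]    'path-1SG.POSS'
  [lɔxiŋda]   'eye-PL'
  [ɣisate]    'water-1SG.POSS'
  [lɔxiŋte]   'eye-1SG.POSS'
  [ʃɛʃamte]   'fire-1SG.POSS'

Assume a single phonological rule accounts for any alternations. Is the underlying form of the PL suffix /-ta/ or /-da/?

The PL morpheme has two allomorphs, [-da] and [-ta].
By contrast the 1SG.POSS suffix keeps its initial [t] throughout — that segment must be underlying.
The PL suffix is therefore /-da/ underlyingly, with post-vocalic devoicing: voiced stops become voiceless after a vowel.

/-da/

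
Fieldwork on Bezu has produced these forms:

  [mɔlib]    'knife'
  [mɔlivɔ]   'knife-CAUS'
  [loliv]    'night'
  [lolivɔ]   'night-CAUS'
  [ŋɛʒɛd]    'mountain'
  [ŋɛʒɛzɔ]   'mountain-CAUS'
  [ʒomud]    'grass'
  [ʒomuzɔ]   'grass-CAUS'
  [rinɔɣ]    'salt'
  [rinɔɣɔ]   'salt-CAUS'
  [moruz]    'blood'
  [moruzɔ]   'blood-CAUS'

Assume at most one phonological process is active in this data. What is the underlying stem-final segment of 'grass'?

The root 'grass' surfaces as [ʒomud] and [ʒomuzɔ], with a stem-final [d] ~ [z] alternation.
The stem 'blood' ([moruz], [moruzɔ]) shows [z] unchanged in both environments, so [z] cannot be basic with [d] derived in isolation.
The alternation reflects intervocalic spirantization: voiced stops become fricatives between vowels. /d/ is underlying.

/d/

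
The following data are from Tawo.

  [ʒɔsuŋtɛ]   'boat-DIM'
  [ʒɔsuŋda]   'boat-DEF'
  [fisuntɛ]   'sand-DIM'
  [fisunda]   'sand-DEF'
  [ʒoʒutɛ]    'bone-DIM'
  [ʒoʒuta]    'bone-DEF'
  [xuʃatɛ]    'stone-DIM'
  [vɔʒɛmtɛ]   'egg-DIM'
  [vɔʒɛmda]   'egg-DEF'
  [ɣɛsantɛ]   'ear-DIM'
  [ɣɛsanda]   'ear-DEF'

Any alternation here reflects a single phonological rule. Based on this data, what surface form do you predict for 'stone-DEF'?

[xuʃata]

The DEF suffix surfaces as [-da] and [-ta], depending on the final segment of the stem.
The DIM suffix, which begins with [t], is invariant after every stem; so [t] is not altered by any rule here.
The DEF suffix is therefore /-da/ underlyingly, with post-vocalic devoicing: voiced stops become voiceless after a vowel.
After 'stone', which ends in a vowel, the suffix surfaces as [-ta], giving [xuʃata].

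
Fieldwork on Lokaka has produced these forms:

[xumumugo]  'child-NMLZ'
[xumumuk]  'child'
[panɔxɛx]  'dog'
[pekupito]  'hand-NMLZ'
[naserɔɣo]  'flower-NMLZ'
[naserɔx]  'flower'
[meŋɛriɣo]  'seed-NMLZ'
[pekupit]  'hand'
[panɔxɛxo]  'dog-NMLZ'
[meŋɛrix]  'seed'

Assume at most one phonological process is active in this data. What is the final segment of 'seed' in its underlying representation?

The root 'seed' surfaces as [meŋɛriɣo] and [meŋɛrix], with a stem-final [ɣ] ~ [x] alternation.
The stem 'dog' ([panɔxɛxo], [panɔxɛx]) shows [x] unchanged in both environments, so [x] cannot be basic with [ɣ] derived before the NMLZ suffix.
The underlying segment must be /ɣ/; voiced obstruents become voiceless word-finally, yielding [x] there.

/ɣ/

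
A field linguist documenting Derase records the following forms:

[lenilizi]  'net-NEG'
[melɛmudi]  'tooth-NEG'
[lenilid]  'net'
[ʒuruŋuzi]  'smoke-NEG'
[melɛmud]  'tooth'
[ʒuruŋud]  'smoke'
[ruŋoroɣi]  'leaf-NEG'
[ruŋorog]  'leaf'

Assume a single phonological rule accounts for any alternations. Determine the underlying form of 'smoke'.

The root 'smoke' surfaces as [ʒuruŋuzi] and [ʒuruŋud], with a stem-final [z] ~ [d] alternation.
But 'tooth' keeps [d] in both environments ([melɛmudi], [melɛmud]), so there is no rule changing /d/ to [z] before the NEG suffix.
Therefore /z/ is basic and [d] is derived by word-final hardening (voiced fricatives become stops word-finally).

/ʒuruŋuz/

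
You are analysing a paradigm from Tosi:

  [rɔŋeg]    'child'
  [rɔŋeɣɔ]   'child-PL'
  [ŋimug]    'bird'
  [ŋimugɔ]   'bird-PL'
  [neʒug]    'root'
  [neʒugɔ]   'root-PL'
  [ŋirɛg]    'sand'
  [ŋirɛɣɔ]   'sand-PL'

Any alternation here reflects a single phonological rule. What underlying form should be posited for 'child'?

/rɔŋeɣ/

'child' shows [g] ~ [ɣ] at the end of the stem ([rɔŋeg] vs [rɔŋeɣɔ]).
But 'bird' keeps [g] in both environments ([ŋimug], [ŋimugɔ]), so there is no rule changing /g/ to [ɣ] before the PL suffix.
So /ɣ/ is underlying, and a rule of word-final hardening — voiced fricatives become stops word-finally — gives [g].
So 'child' = /rɔŋeɣ/.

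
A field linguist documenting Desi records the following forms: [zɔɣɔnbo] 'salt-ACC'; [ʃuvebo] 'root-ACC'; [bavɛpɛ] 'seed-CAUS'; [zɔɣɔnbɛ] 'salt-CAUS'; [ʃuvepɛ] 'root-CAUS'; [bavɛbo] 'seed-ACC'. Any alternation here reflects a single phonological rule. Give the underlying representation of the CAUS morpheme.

/-pɛ/

The CAUS suffix surfaces as [-bɛ] and [-pɛ], depending on the final segment of the stem.
The ACC suffix, which begins with [b], is invariant after every stem; so [b] is not altered by any rule here.
The CAUS suffix is therefore /-pɛ/ underlyingly, with post-nasal voicing: voiceless stops become voiced after a nasal.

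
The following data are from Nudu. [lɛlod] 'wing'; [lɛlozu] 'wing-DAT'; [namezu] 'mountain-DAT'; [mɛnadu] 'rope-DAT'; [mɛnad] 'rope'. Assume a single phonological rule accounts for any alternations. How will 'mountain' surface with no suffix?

In [lɛlod] and [lɛlozu] the final segment of 'wing' alternates: [d] ~ [z].
The stem 'rope' ([mɛnad], [mɛnadu]) shows [d] unchanged in both environments, so [d] cannot be basic with [z] derived before the DAT suffix.
The underlying segment must be /z/; voiced fricatives become stops word-finally, yielding [d] there.
The one attested form of 'mountain', [namezu], shows underlying /namez/. Applying the same rule word-finally gives [named].

[named]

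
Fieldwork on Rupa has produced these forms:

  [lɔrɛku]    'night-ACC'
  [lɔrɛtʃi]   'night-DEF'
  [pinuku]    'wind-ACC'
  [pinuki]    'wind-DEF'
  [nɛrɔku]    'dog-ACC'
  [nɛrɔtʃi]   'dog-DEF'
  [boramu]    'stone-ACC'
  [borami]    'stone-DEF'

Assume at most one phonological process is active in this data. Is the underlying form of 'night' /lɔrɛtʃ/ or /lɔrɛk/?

'night' shows [k] ~ [tʃ] at the end of the stem ([lɔrɛku] vs [lɔrɛtʃi]).
But 'wind' keeps [k] in both environments ([pinuku], [pinuki]), so there is no rule changing /k/ to [tʃ] before the DEF suffix.
So /tʃ/ is underlying, and a rule of depalatalization — palato-alveolar /tʃ/ becomes [k] when no front vowel follows — gives [k].

/lɔrɛtʃ/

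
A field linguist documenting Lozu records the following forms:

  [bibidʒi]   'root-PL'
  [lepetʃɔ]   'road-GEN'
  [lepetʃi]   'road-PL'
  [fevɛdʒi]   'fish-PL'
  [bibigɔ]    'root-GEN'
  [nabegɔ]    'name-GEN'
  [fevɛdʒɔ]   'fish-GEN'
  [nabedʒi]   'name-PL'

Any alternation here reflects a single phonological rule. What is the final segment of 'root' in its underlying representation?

The stem for 'root' ends in [dʒ] in [bibidʒi] but [g] in [bibigɔ].
But 'fish' keeps [dʒ] in both environments ([fevɛdʒi], [fevɛdʒɔ]), so there is no rule changing /dʒ/ to [g] before the GEN suffix.
The alternation reflects palatalization before a front vowel: /g/ becomes palato-alveolar [dʒ] before a front vowel. /g/ is underlying.

/g/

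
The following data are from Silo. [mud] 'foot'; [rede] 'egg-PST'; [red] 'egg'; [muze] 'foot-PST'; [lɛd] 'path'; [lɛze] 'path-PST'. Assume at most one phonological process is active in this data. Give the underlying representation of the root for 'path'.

/lɛz/

The stem for 'path' ends in [d] in [lɛd] but [z] in [lɛze].
Compare 'egg', with invariant [d] in [red] and [rede]: an analysis with underlying /d/ and a rule producing [z] before the PST suffix would wrongly predict alternation here too.
The underlying segment must be /z/; voiced fricatives become stops word-finally, yielding [d] there.
The underlying form of 'path' is therefore /lɛz/.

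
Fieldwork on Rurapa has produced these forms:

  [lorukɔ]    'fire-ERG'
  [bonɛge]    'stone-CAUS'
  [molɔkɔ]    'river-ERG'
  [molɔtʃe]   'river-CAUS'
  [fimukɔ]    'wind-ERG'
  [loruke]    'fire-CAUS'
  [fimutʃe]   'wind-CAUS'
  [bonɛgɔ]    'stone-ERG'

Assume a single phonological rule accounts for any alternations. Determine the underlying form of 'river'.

The root 'river' surfaces as [molɔtʃe] and [molɔkɔ], with a stem-final [tʃ] ~ [k] alternation.
Compare 'fire', with invariant [k] in [loruke] and [lorukɔ]: an analysis with underlying /k/ and a rule producing [tʃ] before the CAUS suffix would wrongly predict alternation here too.
Therefore /tʃ/ is basic and [k] is derived by depalatalization (palato-alveolar /tʃ/ becomes [k] when no front vowel follows).
So 'river' = /molɔtʃ/.

/molɔtʃ/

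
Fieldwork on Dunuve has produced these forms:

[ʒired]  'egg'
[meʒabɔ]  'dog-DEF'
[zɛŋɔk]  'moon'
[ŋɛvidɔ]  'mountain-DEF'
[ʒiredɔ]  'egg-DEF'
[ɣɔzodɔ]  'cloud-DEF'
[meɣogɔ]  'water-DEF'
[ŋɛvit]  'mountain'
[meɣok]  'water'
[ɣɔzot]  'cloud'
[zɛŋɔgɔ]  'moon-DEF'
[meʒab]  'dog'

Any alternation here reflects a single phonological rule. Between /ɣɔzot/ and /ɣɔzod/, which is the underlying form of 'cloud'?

/ɣɔzot/

The root 'cloud' surfaces as [ɣɔzot] and [ɣɔzodɔ], with a stem-final [t] ~ [d] alternation.
If /d/ were underlying and a rule turned it into [t] in isolation, 'egg' would also alternate; but it has [d] in both [ʒired] and [ʒiredɔ].
So /t/ is underlying, and a rule of intervocalic voicing — voiceless stops become voiced between vowels — gives [d].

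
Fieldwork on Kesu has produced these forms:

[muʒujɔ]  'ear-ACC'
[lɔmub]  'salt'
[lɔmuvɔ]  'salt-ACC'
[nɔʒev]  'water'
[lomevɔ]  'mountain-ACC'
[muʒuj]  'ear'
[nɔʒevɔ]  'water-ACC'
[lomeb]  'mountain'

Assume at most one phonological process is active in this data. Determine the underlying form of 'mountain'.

The stem for 'mountain' ends in [v] in [lomevɔ] but [b] in [lomeb].
Compare 'water', with invariant [v] in [nɔʒevɔ] and [nɔʒev]: an analysis with underlying /v/ and a rule producing [b] in isolation would wrongly predict alternation here too.
The underlying segment must be /b/; voiced stops become fricatives between vowels, yielding [v] there.

/lomeb/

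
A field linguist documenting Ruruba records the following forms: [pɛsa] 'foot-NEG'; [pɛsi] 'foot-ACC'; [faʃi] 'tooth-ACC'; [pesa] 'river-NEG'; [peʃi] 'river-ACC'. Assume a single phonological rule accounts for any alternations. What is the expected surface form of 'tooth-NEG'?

[fasa]

'river' shows [s] ~ [ʃ] at the end of the stem ([pesa] vs [peʃi]).
If /s/ were underlying and a rule turned it into [ʃ] before the ACC suffix, 'foot' would also alternate; but it has [s] in both [pɛsa] and [pɛsi].
The alternation reflects depalatalization: palato-alveolar /ʃ/ becomes [s] when no front vowel follows. /ʃ/ is underlying.
The one attested form of 'tooth', [faʃi], shows underlying /faʃ/. Applying the same rule when no front vowel follows gives [fasa].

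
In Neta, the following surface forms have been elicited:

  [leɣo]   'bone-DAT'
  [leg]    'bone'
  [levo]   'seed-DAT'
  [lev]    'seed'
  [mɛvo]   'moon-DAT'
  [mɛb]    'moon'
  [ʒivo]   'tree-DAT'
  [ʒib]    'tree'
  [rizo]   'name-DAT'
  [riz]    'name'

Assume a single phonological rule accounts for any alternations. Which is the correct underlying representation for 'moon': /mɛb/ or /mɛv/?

/mɛb/

In [mɛvo] and [mɛb] the final segment of 'moon' alternates: [v] ~ [b].
If /v/ were underlying and a rule turned it into [b] in isolation, 'seed' would also alternate; but it has [v] in both [levo] and [lev].
The underlying segment must be /b/; voiced stops become fricatives between vowels, yielding [v] there.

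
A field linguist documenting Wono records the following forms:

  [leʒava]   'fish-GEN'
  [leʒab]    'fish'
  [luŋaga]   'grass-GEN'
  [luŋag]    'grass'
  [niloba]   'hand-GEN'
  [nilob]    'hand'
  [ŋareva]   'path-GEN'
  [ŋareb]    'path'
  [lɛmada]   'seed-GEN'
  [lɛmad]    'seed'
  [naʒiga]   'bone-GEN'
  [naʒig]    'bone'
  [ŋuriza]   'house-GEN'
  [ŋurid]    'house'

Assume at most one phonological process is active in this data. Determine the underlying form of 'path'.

/ŋarev/

'path' shows [v] ~ [b] at the end of the stem ([ŋareva] vs [ŋareb]).
But 'hand' keeps [b] in both environments ([niloba], [nilob]), so there is no rule changing /b/ to [v] before the GEN suffix.
The underlying segment must be /v/; voiced fricatives become stops word-finally, yielding [b] there.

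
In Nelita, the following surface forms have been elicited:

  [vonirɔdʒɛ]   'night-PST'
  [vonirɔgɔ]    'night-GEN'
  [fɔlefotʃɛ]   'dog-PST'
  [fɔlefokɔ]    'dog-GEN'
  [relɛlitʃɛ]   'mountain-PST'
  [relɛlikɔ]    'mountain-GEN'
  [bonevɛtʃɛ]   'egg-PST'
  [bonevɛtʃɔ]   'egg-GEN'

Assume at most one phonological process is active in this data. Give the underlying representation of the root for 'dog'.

/fɔlefok/

In [fɔlefotʃɛ] and [fɔlefokɔ] the final segment of 'dog' alternates: [tʃ] ~ [k].
The stem 'egg' ([bonevɛtʃɛ], [bonevɛtʃɔ]) shows [tʃ] unchanged in both environments, so [tʃ] cannot be basic with [k] derived before the GEN suffix.
The underlying segment must be /k/; /k/ and /g/ become palato-alveolar [tʃ] and [dʒ] before a front vowel, yielding [tʃ] there.
So 'dog' = /fɔlefok/.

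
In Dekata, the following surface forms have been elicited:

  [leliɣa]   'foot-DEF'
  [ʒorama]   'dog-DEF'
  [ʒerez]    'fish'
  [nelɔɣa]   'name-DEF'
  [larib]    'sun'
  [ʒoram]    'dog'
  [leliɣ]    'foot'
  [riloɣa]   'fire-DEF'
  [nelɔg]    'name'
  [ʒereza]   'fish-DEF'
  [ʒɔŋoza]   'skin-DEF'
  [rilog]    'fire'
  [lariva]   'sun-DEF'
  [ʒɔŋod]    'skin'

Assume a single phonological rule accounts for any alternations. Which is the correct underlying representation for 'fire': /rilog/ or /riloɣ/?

/rilog/

'fire' shows [ɣ] ~ [g] at the end of the stem ([riloɣa] vs [rilog]).
Compare 'foot', with invariant [ɣ] in [leliɣa] and [leliɣ]: an analysis with underlying /ɣ/ and a rule producing [g] in isolation would wrongly predict alternation here too.
So /g/ is underlying, and a rule of intervocalic spirantization — voiced stops become fricatives between vowels — gives [ɣ].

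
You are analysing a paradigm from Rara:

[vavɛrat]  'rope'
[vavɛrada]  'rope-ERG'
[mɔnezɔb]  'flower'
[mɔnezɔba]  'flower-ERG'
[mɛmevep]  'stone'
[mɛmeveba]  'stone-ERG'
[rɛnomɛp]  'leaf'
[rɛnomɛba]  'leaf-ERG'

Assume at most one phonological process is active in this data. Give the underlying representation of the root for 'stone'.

/mɛmevep/

In [mɛmevep] and [mɛmeveba] the final segment of 'stone' alternates: [p] ~ [b].
Compare 'flower', with invariant [b] in [mɔnezɔb] and [mɔnezɔba]: an analysis with underlying /b/ and a rule producing [p] in isolation would wrongly predict alternation here too.
Therefore /p/ is basic and [b] is derived by intervocalic voicing (voiceless stops become voiced between vowels).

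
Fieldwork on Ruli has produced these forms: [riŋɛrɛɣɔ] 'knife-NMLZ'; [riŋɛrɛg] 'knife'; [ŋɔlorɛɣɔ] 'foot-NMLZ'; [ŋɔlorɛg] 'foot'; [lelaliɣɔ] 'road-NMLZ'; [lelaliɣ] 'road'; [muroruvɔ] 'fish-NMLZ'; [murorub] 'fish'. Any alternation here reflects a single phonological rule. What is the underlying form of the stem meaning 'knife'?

/riŋɛrɛg/

'knife' shows [ɣ] ~ [g] at the end of the stem ([riŋɛrɛɣɔ] vs [riŋɛrɛg]).
But 'road' keeps [ɣ] in both environments ([lelaliɣɔ], [lelaliɣ]), so there is no rule changing /ɣ/ to [g] in isolation.
So /g/ is underlying, and a rule of intervocalic spirantization — voiced stops become fricatives between vowels — gives [ɣ].
The underlying form of 'knife' is therefore /riŋɛrɛg/.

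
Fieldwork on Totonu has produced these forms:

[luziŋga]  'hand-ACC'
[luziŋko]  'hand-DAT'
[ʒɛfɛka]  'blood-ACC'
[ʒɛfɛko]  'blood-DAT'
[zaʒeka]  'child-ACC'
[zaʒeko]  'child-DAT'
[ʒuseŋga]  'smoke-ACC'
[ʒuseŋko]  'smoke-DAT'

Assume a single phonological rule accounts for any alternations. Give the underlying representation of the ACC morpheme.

The ACC morpheme has two allomorphs, [-ga] and [-ka].
The DAT suffix, which begins with [k], is invariant after every stem; so [k] is not altered by any rule here.
The ACC suffix is therefore /-ga/ underlyingly, with post-vocalic devoicing: voiced stops become voiceless after a vowel.

/-ga/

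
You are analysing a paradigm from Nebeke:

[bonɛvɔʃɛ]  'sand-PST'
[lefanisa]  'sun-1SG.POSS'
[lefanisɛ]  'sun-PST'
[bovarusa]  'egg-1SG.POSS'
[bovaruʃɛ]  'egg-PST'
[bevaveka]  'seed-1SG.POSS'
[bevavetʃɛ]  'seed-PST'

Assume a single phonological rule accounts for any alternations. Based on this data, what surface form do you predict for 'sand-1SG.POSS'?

[bonɛvɔsa]

The root 'egg' surfaces as [bovarusa] and [bovaruʃɛ], with a stem-final [s] ~ [ʃ] alternation.
The stem 'sun' ([lefanisa], [lefanisɛ]) shows [s] unchanged in both environments, so [s] cannot be basic with [ʃ] derived before the PST suffix.
The underlying segment must be /ʃ/; palato-alveolar /tʃ/ and /ʃ/ become [k] and [s] when no front vowel follows, yielding [s] there.
The one attested form of 'sand', [bonɛvɔʃɛ], shows underlying /bonɛvɔʃ/. Applying the same rule when no front vowel follows gives [bonɛvɔsa].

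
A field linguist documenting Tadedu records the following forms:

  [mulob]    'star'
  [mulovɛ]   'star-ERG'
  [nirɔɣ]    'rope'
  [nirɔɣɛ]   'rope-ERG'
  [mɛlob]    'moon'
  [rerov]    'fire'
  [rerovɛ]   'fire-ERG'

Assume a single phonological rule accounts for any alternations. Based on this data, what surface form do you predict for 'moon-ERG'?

'star' shows [b] ~ [v] at the end of the stem ([mulob] vs [mulovɛ]).
But 'fire' keeps [v] in both environments ([rerov], [rerovɛ]), so there is no rule changing /v/ to [b] in isolation.
So /b/ is underlying, and a rule of intervocalic spirantization — voiced stops become fricatives between vowels — gives [v].
The one attested form of 'moon', [mɛlob], shows underlying /mɛlob/. Applying the same rule between vowels gives [mɛlovɛ].

[mɛlovɛ]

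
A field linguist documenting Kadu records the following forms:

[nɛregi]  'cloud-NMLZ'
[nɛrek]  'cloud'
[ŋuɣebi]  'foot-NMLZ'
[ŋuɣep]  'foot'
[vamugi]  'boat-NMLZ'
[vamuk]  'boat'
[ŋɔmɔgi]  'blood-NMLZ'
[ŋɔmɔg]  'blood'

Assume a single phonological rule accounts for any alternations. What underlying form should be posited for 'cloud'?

The root 'cloud' surfaces as [nɛregi] and [nɛrek], with a stem-final [g] ~ [k] alternation.
Compare 'blood', with invariant [g] in [ŋɔmɔgi] and [ŋɔmɔg]: an analysis with underlying /g/ and a rule producing [k] in isolation would wrongly predict alternation here too.
So /k/ is underlying, and a rule of intervocalic voicing — voiceless stops become voiced between vowels — gives [g].
The underlying form of 'cloud' is therefore /nɛrek/.

/nɛrek/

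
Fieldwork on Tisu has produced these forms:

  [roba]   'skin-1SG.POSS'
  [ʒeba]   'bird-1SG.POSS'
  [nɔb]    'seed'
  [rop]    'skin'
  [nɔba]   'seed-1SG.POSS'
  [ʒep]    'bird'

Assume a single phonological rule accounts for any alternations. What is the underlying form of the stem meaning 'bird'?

/ʒep/

'bird' shows [p] ~ [b] at the end of the stem ([ʒep] vs [ʒeba]).
Compare 'seed', with invariant [b] in [nɔb] and [nɔba]: an analysis with underlying /b/ and a rule producing [p] in isolation would wrongly predict alternation here too.
The underlying segment must be /p/; voiceless stops become voiced between vowels, yielding [b] there.
Hence 'bird' is /ʒep/ underlyingly.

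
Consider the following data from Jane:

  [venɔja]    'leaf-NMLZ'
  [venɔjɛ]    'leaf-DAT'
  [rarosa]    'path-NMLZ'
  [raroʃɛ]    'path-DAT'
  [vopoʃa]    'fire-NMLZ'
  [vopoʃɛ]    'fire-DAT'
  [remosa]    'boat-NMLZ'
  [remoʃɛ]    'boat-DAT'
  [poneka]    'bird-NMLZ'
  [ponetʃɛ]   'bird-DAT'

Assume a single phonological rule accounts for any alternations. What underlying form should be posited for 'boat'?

The stem for 'boat' ends in [s] in [remosa] but [ʃ] in [remoʃɛ].
If /ʃ/ were underlying and a rule turned it into [s] before the NMLZ suffix, 'fire' would also alternate; but it has [ʃ] in both [vopoʃa] and [vopoʃɛ].
The alternation reflects palatalization before a front vowel: /k/ and /s/ become palato-alveolar [tʃ] and [ʃ] before a front vowel. /s/ is underlying.
So 'boat' = /remos/.

/remos/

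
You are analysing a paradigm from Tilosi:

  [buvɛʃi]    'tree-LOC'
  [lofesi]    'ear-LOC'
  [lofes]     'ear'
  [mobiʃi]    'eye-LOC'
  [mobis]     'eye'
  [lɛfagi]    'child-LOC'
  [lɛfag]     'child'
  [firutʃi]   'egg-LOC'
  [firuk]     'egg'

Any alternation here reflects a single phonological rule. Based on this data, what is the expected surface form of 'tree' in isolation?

[buvɛs]

The root 'eye' surfaces as [mobiʃi] and [mobis], with a stem-final [ʃ] ~ [s] alternation.
But 'ear' keeps [s] in both environments ([lofesi], [lofes]), so there is no rule changing /s/ to [ʃ] before the LOC suffix.
The underlying segment must be /ʃ/; palato-alveolar /tʃ/ and /ʃ/ become [k] and [s] when no front vowel follows, yielding [s] there.
From [buvɛʃi] the stem 'tree' is /buvɛʃ/; when no front vowel follows this yields [buvɛs].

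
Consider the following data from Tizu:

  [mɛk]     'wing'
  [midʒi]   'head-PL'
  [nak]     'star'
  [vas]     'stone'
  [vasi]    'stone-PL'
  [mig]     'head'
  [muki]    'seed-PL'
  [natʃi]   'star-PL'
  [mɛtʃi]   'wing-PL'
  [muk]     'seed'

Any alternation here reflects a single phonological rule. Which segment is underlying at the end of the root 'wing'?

/tʃ/

The stem for 'wing' ends in [k] in [mɛk] but [tʃ] in [mɛtʃi].
Compare 'seed', with invariant [k] in [muk] and [muki]: an analysis with underlying /k/ and a rule producing [tʃ] before the PL suffix would wrongly predict alternation here too.
Therefore /tʃ/ is basic and [k] is derived by depalatalization (palato-alveolar /tʃ/ and /dʒ/ become [k] and [g] when no front vowel follows).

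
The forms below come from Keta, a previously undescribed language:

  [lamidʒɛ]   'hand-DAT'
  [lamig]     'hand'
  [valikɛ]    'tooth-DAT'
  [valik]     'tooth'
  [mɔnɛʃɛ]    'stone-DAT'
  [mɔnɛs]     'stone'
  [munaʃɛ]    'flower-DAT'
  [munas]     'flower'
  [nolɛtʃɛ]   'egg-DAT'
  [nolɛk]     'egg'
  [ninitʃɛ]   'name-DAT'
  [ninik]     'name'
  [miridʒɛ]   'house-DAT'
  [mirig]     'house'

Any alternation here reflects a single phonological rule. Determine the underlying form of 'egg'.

The stem for 'egg' ends in [tʃ] in [nolɛtʃɛ] but [k] in [nolɛk].
Compare 'tooth', with invariant [k] in [valikɛ] and [valik]: an analysis with underlying /k/ and a rule producing [tʃ] before the DAT suffix would wrongly predict alternation here too.
So /tʃ/ is underlying, and a rule of depalatalization — palato-alveolar /tʃ/, /dʒ/ and /ʃ/ become [k], [g] and [s] when no front vowel follows — gives [k].
So 'egg' = /nolɛtʃ/.

/nolɛtʃ/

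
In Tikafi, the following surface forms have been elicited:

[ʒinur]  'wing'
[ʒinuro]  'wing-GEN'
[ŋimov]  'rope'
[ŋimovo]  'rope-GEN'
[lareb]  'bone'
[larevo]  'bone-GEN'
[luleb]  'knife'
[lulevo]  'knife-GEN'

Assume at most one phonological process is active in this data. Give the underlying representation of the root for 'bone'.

The root 'bone' surfaces as [lareb] and [larevo], with a stem-final [b] ~ [v] alternation.
But 'rope' keeps [v] in both environments ([ŋimov], [ŋimovo]), so there is no rule changing /v/ to [b] in isolation.
The alternation reflects intervocalic spirantization: voiced stops become fricatives between vowels. /b/ is underlying.

/lareb/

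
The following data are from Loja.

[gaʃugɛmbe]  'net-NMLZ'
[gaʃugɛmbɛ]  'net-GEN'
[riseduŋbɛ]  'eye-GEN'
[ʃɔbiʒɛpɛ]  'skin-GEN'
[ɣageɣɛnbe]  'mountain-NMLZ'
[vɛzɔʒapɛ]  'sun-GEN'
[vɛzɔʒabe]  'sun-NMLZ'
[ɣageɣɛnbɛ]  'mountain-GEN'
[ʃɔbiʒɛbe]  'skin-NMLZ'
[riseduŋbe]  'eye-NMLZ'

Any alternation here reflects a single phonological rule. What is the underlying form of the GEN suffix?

/-pɛ/

The GEN morpheme has two allomorphs, [-bɛ] and [-pɛ].
The NMLZ suffix, which begins with [b], is invariant after every stem; so [b] is not altered by any rule here.
The GEN suffix is therefore /-pɛ/ underlyingly, with post-nasal voicing: voiceless stops become voiced after a nasal.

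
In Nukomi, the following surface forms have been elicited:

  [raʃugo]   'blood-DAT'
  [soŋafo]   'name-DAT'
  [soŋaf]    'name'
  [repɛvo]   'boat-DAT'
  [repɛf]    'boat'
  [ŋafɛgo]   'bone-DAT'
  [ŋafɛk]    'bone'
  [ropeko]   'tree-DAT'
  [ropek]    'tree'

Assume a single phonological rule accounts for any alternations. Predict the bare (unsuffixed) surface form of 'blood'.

[raʃuk]

'bone' shows [g] ~ [k] at the end of the stem ([ŋafɛgo] vs [ŋafɛk]).
Compare 'tree', with invariant [k] in [ropeko] and [ropek]: an analysis with underlying /k/ and a rule producing [g] before the DAT suffix would wrongly predict alternation here too.
Therefore /g/ is basic and [k] is derived by word-final obstruent devoicing (voiced obstruents become voiceless word-finally).
The one attested form of 'blood', [raʃugo], shows underlying /raʃug/. Applying the same rule word-finally gives [raʃuk].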